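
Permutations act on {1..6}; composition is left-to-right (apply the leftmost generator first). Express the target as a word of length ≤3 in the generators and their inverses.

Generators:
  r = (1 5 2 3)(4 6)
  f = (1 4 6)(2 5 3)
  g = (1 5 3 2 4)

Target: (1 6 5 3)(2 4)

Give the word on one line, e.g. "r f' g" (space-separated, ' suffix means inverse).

  after f: (1 4 6)(2 5 3)
  after r': (1 6 3 5 2)
  after g': (1 6 5 3)(2 4)

f r' g'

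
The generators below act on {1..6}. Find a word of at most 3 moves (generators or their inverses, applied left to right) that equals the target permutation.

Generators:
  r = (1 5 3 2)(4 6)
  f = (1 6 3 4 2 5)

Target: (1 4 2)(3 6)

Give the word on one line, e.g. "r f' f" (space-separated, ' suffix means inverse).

  after r: (1 5 3 2)(4 6)
  after r: (1 3)(2 5)
  after f: (1 4 2)(3 6)

r r f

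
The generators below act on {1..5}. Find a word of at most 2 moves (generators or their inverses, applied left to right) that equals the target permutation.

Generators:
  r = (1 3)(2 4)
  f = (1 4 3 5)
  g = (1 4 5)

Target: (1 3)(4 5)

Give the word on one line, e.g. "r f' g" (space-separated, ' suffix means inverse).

  after f': (1 5 3 4)
  after f': (1 3)(4 5)

f' f'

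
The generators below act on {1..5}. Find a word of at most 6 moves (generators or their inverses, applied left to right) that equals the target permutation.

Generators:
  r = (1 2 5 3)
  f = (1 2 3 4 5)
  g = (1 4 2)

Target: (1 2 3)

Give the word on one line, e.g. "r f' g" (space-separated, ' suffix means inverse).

  after g': (1 2 4)
  after r': (2 4 3 5)
  after r': (1 3 2 4 5)
  after f': (1 2 3)

g' r' r' f'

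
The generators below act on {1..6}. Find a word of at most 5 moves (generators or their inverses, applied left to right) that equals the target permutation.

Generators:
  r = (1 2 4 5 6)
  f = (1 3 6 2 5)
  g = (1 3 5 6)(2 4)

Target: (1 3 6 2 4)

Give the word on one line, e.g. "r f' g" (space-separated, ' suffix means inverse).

r f g' g' f

  after r: (1 2 4 5 6)
  after f: (1 5 2 4)(3 6)
  after g': (1 3 5 4 6)
  after g': (2 4 5)
  after f: (1 3 6 2 4)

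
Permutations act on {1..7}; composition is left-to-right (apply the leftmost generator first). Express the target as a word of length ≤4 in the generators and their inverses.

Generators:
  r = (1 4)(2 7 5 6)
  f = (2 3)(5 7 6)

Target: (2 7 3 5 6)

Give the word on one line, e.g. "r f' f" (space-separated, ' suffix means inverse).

r f' r f'

  after r: (1 4)(2 7 5 6)
  after f': (1 4)(2 5 7 6 3)
  after r: (2 6 3 7)
  after f': (2 7 3 5 6)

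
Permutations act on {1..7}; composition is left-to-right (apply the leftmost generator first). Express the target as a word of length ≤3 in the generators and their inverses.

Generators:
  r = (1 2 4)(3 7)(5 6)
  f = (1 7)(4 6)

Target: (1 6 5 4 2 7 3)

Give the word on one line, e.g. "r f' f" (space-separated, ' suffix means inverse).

r' f'

  after r': (1 4 2)(3 7)(5 6)
  after f': (1 6 5 4 2 7 3)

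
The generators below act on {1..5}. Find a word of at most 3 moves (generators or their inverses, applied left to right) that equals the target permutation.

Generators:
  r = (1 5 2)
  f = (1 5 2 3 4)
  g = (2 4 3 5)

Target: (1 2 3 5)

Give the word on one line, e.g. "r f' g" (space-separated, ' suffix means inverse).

f' g'

  after f': (1 4 3 2 5)
  after g': (1 2 3 5)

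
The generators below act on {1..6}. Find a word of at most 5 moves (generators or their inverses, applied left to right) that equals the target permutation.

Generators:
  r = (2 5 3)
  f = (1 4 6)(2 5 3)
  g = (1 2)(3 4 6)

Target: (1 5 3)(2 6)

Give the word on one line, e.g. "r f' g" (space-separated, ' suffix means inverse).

g f' r'

  after g: (1 2)(3 4 6)
  after f': (1 3)(2 6 5)
  after r': (1 5 3)(2 6)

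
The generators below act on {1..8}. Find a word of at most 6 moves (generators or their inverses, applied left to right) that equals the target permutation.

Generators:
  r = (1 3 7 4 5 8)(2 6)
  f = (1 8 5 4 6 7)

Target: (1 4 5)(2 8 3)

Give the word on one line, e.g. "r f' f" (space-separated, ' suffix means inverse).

r' f' f' r

  after r': (1 8 5 4 7 3)(2 6)
  after f': (2 4 6)(3 7)
  after f': (1 7 3 6 2 5 8)
  after r: (1 4 5)(2 8 3)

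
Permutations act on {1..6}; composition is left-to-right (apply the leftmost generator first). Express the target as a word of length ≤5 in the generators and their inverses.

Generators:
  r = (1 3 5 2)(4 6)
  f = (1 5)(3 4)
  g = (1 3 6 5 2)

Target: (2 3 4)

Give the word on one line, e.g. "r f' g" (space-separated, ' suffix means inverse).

  after f': (1 5)(3 4)
  after r: (1 2)(3 6 4 5)
  after r: (2 3 4)

f' r r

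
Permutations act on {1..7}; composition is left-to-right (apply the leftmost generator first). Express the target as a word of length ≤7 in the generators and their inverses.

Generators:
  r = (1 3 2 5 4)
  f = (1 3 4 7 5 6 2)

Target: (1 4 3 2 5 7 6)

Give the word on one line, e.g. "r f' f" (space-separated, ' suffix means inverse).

f r r f' f'

  after f: (1 3 4 7 5 6 2)
  after r: (1 2 3)(4 7)(5 6)
  after r: (1 5 6 4 7)
  after f': (1 7 2 6 3)
  after f': (1 4 3 2 5 7 6)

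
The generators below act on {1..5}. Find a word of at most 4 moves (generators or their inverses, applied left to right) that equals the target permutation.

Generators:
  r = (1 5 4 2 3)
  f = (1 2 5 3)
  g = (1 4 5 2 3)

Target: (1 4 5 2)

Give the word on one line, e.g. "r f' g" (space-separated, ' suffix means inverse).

  after f': (1 3 5 2)
  after f': (1 5)(2 3)
  after f': (1 2 5 3)
  after r': (1 4 5 2)

f' f' f' r'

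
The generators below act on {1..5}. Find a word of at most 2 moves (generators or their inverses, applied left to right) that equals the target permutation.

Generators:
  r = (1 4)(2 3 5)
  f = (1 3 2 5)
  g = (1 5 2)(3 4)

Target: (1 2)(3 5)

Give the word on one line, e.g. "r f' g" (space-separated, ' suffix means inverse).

f' f'

  after f': (1 5 2 3)
  after f': (1 2)(3 5)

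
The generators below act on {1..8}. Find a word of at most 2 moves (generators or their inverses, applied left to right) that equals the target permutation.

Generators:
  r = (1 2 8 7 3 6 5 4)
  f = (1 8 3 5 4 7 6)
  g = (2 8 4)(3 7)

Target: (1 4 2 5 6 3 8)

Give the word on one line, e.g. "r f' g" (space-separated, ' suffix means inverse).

  after g': (2 4 8)(3 7)
  after r': (1 4 2 5 6 3 8)

g' r'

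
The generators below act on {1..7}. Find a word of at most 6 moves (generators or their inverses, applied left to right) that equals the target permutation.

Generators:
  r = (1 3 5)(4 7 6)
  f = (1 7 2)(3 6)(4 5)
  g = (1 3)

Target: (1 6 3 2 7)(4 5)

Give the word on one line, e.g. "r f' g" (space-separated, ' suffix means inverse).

  after g': (1 3)
  after f': (1 6 3 2 7)(4 5)
  after g': (1 6)(2 7 3)(4 5)
  after g': (1 6 3 2 7)(4 5)

g' f' g' g'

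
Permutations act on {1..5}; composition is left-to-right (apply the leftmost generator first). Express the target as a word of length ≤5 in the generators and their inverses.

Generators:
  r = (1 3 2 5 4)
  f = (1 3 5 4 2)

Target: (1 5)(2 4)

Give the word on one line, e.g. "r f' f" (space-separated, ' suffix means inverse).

  after f': (1 2 4 5 3)
  after r': (1 3 4 2 5)
  after f': (2 3 5)
  after r': (1 4 5 3 2)
  after r': (1 5)(2 4)

f' r' f' r' r'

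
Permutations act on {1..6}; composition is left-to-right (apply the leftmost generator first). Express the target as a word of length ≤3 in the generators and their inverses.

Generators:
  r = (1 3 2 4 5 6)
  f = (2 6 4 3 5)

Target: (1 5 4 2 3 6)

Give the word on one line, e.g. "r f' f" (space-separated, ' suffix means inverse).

r f

  after r: (1 3 2 4 5 6)
  after f: (1 5 4 2 3 6)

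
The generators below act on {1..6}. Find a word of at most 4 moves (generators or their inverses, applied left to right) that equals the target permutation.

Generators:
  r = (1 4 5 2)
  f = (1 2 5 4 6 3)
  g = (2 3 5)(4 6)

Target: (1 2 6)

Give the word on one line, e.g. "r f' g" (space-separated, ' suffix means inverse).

  after f: (1 2 5 4 6 3)
  after g: (1 3)(5 6)
  after g: (1 5 4 6 2 3)
  after f': (1 2 6)

f g g f'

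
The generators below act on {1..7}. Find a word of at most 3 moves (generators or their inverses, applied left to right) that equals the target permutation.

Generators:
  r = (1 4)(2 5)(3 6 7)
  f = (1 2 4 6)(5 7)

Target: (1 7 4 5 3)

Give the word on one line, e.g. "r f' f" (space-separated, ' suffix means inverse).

  after f: (1 2 4 6)(5 7)
  after r: (1 5 3 6 4 7 2)
  after f: (1 7 4 5 3)

f r f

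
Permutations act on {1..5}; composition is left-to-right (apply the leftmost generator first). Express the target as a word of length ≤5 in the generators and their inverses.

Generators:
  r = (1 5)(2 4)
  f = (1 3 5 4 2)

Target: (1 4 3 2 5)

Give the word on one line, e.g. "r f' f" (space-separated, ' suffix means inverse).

  after f': (1 2 4 5 3)
  after r': (1 4)(3 5)
  after f: (1 2)(3 4)
  after r': (1 4 3 2 5)

f' r' f r'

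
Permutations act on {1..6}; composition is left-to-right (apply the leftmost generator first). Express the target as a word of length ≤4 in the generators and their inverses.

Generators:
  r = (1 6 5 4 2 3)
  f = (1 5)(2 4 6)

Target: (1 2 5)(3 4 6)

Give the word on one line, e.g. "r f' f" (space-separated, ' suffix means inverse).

  after r': (1 3 2 4 5 6)
  after r': (1 2 5)(3 4 6)

r' r'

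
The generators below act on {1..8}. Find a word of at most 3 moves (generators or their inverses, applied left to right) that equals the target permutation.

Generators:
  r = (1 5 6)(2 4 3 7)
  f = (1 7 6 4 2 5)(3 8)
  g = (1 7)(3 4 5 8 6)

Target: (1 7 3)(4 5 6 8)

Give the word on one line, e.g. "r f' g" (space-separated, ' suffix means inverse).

f g' f

  after f: (1 7 6 4 2 5)(3 8)
  after g': (2 4)(3 5 7 8 6)
  after f: (1 7 3)(4 5 6 8)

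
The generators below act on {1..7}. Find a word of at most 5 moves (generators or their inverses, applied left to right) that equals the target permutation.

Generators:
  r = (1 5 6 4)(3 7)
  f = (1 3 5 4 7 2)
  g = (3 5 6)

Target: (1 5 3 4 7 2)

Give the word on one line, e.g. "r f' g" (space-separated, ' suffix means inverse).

g f g

  after g: (3 5 6)
  after f: (1 3 4 7 2)(5 6)
  after g: (1 5 3 4 7 2)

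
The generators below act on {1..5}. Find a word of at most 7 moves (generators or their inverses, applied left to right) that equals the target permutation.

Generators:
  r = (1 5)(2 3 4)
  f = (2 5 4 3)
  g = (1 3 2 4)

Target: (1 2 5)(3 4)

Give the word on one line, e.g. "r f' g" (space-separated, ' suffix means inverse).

  after f: (2 5 4 3)
  after r': (1 5 3 4 2)
  after f': (1 2)(3 5 4)
  after r': (1 4 2 5 3)
  after g': (1 2 5)(3 4)

f r' f' r' g'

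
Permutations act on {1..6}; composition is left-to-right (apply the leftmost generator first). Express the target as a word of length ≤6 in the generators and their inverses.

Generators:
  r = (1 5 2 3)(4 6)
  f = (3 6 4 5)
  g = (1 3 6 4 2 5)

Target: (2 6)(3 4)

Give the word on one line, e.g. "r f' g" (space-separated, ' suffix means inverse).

r g g r

  after r: (1 5 2 3)(4 6)
  after g: (2 6)
  after g: (1 3 6 5)(2 4)
  after r: (2 6)(3 4)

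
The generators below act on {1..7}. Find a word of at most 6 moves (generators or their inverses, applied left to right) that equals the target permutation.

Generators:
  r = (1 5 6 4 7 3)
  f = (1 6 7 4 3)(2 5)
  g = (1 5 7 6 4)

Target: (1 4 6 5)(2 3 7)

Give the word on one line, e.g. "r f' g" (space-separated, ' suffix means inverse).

g' f r' r'

  after g': (1 4 6 7 5)
  after f: (1 3)(2 5 6 4 7)
  after r': (1 7 2)
  after r': (1 4 6 5)(2 3 7)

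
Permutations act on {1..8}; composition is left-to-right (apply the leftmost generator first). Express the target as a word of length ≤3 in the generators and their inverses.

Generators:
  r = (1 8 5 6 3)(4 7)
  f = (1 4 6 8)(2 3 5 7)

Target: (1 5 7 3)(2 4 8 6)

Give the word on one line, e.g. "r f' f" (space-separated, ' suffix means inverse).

r f' r'

  after r: (1 8 5 6 3)(4 7)
  after f': (1 6 2 7)(3 8)(4 5)
  after r': (1 5 7 3)(2 4 8 6)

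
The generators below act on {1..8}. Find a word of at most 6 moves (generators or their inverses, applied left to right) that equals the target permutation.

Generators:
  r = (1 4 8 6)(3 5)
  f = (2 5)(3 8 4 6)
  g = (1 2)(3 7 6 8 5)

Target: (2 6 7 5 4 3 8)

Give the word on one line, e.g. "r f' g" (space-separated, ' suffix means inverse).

g r g' f

  after g: (1 2)(3 7 6 8 5)
  after r: (1 2 4 8 3 7)
  after g': (2 4 6 7)(5 8)
  after f: (2 6 7 5 4 3 8)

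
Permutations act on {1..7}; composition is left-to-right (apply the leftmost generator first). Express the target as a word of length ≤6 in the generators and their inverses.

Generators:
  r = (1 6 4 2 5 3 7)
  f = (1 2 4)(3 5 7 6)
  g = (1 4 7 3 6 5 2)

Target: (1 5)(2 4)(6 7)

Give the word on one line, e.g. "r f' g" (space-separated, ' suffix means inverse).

  after g': (1 2 5 6 3 7 4)
  after r': (1 4 7 6 5)
  after g': (2 5)(3 7)
  after f: (1 2 7 5 4)(3 6)
  after g': (1 5)(2 4)(6 7)

g' r' g' f g'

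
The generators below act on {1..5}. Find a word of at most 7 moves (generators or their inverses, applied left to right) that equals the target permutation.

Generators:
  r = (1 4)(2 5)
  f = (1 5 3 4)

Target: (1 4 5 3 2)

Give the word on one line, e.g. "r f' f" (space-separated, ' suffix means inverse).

f' r f' r' r'

  after f': (1 4 3 5)
  after r: (2 5 4 3)
  after f': (1 4 5 3 2)
  after r': (2 4)(3 5)
  after r': (1 4 5 3 2)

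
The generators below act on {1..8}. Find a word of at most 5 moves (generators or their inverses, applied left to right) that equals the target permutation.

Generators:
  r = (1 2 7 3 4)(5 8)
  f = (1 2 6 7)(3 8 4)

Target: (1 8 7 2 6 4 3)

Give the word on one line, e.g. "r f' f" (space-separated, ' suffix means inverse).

f' r r f'

  after f': (1 7 6 2)(3 4 8)
  after r: (1 3)(4 5 8)(6 7)
  after r: (1 4 8)(2 7 6 3)
  after f': (1 8 7 2 6 4 3)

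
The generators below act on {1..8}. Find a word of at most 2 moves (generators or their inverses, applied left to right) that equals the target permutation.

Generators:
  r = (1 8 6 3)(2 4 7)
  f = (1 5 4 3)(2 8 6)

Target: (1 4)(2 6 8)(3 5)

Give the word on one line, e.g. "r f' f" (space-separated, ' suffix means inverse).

  after f: (1 5 4 3)(2 8 6)
  after f: (1 4)(2 6 8)(3 5)

f f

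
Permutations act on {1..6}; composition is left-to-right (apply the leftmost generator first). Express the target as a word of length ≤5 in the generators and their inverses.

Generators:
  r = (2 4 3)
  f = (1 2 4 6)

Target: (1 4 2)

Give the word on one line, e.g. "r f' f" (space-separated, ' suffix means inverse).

  after f: (1 2 4 6)
  after r': (1 3 4 6)
  after f': (1 3 2)
  after r: (1 2)(3 4)
  after r: (1 4 2)

f r' f' r r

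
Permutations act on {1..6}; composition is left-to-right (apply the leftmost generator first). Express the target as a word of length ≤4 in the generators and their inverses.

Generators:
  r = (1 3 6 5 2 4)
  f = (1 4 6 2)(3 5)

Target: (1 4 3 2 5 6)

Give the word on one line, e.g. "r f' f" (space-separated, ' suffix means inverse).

f' r

  after f': (1 2 6 4)(3 5)
  after r: (1 4 3 2 5 6)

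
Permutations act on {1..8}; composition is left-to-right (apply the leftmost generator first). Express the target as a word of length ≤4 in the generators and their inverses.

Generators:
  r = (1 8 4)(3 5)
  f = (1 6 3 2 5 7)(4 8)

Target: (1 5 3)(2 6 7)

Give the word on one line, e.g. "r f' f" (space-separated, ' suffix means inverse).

f' f'

  after f': (1 7 5 2 3 6)(4 8)
  after f': (1 5 3)(2 6 7)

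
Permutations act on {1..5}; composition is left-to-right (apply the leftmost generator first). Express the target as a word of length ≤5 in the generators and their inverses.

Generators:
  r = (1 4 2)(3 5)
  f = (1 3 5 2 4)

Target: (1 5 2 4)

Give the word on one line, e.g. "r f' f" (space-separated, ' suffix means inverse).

r' f' r r

  after r': (1 2 4)(3 5)
  after f': (1 5)
  after r: (1 3 5 4 2)
  after r: (1 5 2 4)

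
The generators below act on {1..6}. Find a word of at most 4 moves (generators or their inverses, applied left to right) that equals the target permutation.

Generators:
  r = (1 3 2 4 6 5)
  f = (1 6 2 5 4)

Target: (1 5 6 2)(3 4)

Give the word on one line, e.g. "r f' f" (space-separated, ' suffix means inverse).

f' r r

  after f': (1 4 5 2 6)
  after r: (1 6 3 2 5 4)
  after r: (1 5 6 2)(3 4)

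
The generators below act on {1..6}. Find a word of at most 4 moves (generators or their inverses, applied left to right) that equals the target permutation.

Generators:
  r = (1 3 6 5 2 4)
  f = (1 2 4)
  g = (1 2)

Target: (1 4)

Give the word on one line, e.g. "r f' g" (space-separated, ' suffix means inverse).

g f

  after g: (1 2)
  after f: (1 4)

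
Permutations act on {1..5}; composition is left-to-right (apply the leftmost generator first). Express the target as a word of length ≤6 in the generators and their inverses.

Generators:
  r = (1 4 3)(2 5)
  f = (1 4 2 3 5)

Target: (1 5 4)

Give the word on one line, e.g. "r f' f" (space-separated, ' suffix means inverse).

  after f: (1 4 2 3 5)
  after r: (1 3 2)(4 5)
  after f': (1 2 5)(3 4)
  after r: (1 5 4)

f r f' r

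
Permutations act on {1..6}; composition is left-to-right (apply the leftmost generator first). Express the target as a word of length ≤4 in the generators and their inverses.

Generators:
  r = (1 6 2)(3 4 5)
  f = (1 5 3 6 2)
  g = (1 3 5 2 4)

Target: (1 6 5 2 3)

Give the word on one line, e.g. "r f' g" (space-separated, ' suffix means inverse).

  after f': (1 2 6 3 5)
  after f': (1 6 5 2 3)

f' f'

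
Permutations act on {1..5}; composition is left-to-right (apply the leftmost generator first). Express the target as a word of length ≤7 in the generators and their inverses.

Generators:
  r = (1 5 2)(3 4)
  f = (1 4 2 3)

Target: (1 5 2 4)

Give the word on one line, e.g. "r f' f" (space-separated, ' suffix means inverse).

f r f' r' f'

  after f: (1 4 2 3)
  after r: (1 3 5 2 4)
  after f': (1 2)(3 5 4)
  after r': (1 5 3)
  after f': (1 5 2 4)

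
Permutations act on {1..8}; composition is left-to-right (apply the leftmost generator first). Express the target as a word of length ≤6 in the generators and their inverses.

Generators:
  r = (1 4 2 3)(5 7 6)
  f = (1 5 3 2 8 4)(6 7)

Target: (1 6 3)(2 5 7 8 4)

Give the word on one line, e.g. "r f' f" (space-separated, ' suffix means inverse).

  after f: (1 5 3 2 8 4)(6 7)
  after r: (1 7 5)(2 8)
  after f: (1 6 7 3 2 4)
  after r': (1 7 2)(3 4)(5 6)
  after f: (1 6 3)(2 5 7 8 4)

f r f r' f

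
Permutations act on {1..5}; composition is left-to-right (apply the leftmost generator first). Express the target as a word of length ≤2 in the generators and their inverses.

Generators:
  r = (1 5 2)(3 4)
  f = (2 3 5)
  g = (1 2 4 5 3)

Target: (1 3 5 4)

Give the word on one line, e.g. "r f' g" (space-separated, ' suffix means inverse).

  after r: (1 5 2)(3 4)
  after g: (1 3 5 4)

r g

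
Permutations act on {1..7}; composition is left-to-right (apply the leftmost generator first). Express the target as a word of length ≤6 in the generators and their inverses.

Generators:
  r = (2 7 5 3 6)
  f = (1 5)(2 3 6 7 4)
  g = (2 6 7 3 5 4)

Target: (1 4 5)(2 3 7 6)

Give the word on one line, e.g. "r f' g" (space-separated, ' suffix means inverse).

  after f: (1 5)(2 3 6 7 4)
  after r: (1 3 2 6 5)(4 7)
  after g: (1 5)(2 7)(3 6 4)
  after g: (1 4 5)(2 3 7 6)

f r g g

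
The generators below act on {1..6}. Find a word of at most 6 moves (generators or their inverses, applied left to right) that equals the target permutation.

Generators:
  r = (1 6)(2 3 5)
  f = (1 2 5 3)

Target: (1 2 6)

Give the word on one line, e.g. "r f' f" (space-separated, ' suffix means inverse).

r f r f

  after r: (1 6)(2 3 5)
  after f: (1 6 2)
  after r: (2 6 3 5)
  after f: (1 2 6)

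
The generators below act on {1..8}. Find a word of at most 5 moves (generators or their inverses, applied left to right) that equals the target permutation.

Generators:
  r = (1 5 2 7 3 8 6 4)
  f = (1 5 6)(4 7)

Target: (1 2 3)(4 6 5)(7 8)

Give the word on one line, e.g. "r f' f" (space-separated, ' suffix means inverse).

r r f

  after r: (1 5 2 7 3 8 6 4)
  after r: (1 2 3 6)(4 5 7 8)
  after f: (1 2 3)(4 6 5)(7 8)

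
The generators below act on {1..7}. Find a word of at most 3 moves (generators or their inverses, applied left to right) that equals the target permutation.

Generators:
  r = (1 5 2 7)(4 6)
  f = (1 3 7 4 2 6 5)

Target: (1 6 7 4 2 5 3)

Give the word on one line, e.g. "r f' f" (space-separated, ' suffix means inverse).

r' f r

  after r': (1 7 2 5)(4 6)
  after f: (1 4 5 3 7 6 2)
  after r: (1 6 7 4 2 5 3)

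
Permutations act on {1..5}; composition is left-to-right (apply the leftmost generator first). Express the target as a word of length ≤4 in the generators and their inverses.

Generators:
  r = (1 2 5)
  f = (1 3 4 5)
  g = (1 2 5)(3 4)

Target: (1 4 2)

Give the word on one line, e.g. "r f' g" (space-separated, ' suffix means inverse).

  after f: (1 3 4 5)
  after g': (1 4 2)

f g'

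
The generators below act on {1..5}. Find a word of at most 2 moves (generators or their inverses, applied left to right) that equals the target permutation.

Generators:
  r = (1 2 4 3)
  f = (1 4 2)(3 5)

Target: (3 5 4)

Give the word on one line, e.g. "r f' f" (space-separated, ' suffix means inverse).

f' r'

  after f': (1 2 4)(3 5)
  after r': (3 5 4)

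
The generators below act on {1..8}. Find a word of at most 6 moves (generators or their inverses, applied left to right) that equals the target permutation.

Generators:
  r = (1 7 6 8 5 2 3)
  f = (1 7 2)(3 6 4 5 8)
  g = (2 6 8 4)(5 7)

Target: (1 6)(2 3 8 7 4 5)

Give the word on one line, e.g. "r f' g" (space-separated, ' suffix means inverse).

r f' g' f' g

  after r: (1 7 6 8 5 2 3)
  after f': (2 8 4 6 5 7 3)
  after g': (2 6 7 3 4)
  after f': (1 2 3 6)(4 7 8 5)
  after g: (1 6)(2 3 8 7 4 5)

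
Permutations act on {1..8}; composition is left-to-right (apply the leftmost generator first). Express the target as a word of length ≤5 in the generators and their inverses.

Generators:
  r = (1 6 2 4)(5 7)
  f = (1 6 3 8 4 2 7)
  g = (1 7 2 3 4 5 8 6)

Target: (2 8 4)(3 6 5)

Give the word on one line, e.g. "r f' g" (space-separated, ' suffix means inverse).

  after f: (1 6 3 8 4 2 7)
  after g: (3 6 4)(5 8)
  after g: (1 7 2 3)(5 6)
  after f: (2 8 4)(3 6 5)

f g g f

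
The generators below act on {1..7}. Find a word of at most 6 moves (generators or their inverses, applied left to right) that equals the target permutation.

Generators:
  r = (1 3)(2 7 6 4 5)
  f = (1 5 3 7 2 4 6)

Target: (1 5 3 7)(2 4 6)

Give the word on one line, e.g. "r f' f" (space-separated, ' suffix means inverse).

f' r' r' r'

  after f': (1 6 4 2 7 3 5)
  after r': (1 7)(3 4 5)
  after r': (1 2 5)(3 6 7)
  after r': (1 5 3 7)(2 4 6)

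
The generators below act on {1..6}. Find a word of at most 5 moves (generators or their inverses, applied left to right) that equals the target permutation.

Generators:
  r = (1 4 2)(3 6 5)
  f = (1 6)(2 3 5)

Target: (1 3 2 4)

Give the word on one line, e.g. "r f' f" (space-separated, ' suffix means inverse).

f' r f' r' f'

  after f': (1 6)(2 5 3)
  after r: (1 5 6 4 2 3)
  after f': (1 3 6 4 5)
  after r': (1 5 2 4 6)
  after f': (1 3 2 4)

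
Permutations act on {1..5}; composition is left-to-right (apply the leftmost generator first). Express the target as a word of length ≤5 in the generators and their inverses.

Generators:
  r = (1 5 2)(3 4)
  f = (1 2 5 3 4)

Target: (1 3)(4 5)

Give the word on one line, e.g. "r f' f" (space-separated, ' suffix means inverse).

r f f r

  after r: (1 5 2)(3 4)
  after f: (1 3)
  after f: (1 4)(2 5 3)
  after r: (1 3)(4 5)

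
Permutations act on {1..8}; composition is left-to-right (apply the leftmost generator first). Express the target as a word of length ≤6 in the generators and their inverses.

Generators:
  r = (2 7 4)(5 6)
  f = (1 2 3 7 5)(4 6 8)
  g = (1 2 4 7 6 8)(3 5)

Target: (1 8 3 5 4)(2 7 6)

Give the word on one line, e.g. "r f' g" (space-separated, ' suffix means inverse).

  after f': (1 5 7 3 2)(4 8 6)
  after r: (1 6 2)(3 7)(4 8 5)
  after g: (1 8 3 6 4)(5 7)
  after r: (1 8 3 5 4)(2 7 6)

f' r g r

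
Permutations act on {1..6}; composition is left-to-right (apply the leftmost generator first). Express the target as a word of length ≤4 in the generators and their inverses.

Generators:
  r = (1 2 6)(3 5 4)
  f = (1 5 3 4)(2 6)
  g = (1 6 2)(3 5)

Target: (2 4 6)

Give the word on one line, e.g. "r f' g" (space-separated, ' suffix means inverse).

f g g f'

  after f: (1 5 3 4)(2 6)
  after g: (1 3 4 6)
  after g: (1 5 3 4 2)
  after f': (2 4 6)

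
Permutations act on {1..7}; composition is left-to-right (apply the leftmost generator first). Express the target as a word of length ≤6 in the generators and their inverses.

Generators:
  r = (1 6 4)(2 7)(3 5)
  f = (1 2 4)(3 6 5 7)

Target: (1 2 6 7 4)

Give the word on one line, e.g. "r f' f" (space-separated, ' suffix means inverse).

  after r': (1 4 6)(2 7)(3 5)
  after r': (1 6 4)
  after f: (1 5 7 3 6)(2 4)
  after f: (1 7 6 2)(3 5)
  after r: (1 2 6 7 4)

r' r' f f r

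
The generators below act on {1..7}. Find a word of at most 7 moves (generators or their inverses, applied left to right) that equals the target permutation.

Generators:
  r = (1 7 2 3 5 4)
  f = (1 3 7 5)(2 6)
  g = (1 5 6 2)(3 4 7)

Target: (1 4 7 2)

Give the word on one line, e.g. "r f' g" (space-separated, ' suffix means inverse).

g r' f' r' f

  after g: (1 5 6 2)(3 4 7)
  after r': (1 3 5 6 7 2 4)
  after f': (2 4 5)(3 7 6)
  after r': (1 4 3)(2 5 7 6)
  after f: (1 4 7 2)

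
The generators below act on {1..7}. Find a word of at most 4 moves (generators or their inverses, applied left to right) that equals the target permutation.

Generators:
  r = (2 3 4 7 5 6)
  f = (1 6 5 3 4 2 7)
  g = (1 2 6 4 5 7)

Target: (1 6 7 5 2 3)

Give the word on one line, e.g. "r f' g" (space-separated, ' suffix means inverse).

f' g f

  after f': (1 7 2 4 3 5 6)
  after g: (2 5 4 3 7 6)
  after f: (1 6 7 5 2 3)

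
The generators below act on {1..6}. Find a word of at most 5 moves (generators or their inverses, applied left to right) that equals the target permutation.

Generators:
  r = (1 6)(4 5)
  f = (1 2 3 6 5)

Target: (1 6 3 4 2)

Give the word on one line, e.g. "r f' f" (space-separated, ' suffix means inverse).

r' f f r'

  after r': (1 6)(4 5)
  after f: (1 5 4)(2 3 6)
  after f: (2 6 3 5 4)
  after r': (1 6 3 4 2)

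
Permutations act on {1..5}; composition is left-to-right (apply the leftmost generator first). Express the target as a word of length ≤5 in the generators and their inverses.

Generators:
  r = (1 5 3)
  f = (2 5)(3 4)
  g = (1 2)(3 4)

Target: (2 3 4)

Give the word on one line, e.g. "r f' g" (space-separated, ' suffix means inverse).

r' g' r g' r

  after r': (1 3 5)
  after g': (1 4 3 5 2)
  after r: (1 4)(2 5)
  after g': (1 3 4 2 5)
  after r: (2 3 4)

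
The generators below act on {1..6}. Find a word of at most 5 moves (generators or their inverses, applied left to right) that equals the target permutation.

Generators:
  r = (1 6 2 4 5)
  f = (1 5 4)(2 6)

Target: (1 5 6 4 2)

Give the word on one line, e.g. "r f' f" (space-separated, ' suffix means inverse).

f' r f' r'

  after f': (1 4 5)(2 6)
  after r: (1 5 6 4)
  after f': (2 6 5)
  after r': (1 5 6 4 2)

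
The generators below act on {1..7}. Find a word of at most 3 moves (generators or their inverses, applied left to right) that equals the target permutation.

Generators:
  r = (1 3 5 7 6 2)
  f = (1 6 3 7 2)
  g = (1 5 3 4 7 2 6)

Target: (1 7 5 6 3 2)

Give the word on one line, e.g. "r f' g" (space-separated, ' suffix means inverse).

r' f'

  after r': (1 2 6 7 5 3)
  after f': (1 7 5 6 3 2)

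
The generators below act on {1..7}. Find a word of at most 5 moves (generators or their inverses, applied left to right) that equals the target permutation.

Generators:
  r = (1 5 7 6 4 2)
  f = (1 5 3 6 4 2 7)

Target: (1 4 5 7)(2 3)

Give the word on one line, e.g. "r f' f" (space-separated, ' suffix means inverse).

  after r: (1 5 7 6 4 2)
  after f: (1 3 6 2 5)(4 7)
  after f: (1 6 7 2 3 4)
  after r: (1 4 5 7)(2 3)

r f f r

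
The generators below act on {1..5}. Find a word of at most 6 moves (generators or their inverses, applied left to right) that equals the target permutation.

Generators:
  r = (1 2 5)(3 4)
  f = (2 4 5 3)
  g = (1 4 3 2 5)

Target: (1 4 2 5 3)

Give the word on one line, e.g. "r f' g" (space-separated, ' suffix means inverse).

  after g: (1 4 3 2 5)
  after r: (1 3 5 2)
  after g: (1 2 4 3)
  after f: (1 4 2 5 3)

g r g f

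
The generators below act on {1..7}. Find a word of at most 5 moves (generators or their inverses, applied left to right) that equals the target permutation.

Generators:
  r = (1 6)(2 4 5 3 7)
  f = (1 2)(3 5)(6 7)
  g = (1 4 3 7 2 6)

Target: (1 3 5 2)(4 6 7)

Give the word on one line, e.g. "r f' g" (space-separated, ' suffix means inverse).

  after r': (1 6)(2 7 3 5 4)
  after f: (1 7 5 4)(2 6)
  after r': (1 3 5 2)(4 6 7)

r' f r'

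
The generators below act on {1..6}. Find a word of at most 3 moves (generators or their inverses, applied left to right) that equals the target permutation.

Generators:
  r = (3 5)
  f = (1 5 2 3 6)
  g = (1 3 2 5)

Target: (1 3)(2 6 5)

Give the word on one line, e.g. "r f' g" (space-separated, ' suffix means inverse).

f' g f'

  after f': (1 6 3 2 5)
  after g: (1 6 2)(3 5)
  after f': (1 3)(2 6 5)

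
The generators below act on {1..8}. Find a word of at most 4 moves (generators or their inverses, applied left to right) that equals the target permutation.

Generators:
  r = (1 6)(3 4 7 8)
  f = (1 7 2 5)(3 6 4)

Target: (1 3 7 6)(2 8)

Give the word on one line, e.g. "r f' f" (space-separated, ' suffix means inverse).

  after r: (1 6)(3 4 7 8)
  after f': (1 3 6 5 2 7 8 4)
  after r: (1 4 6 5 2 8 7 3)
  after f: (1 3 7 6)(2 8)

r f' r f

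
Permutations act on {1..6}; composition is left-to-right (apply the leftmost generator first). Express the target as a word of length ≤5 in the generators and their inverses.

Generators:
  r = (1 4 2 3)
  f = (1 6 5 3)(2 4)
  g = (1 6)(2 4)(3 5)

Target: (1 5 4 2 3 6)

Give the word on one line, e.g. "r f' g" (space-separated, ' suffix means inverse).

  after g': (1 6)(2 4)(3 5)
  after f: (1 5)
  after g: (1 3 5 6)(2 4)
  after f': (1 5)(3 6)
  after r: (1 5 4 2 3 6)

g' f g f' r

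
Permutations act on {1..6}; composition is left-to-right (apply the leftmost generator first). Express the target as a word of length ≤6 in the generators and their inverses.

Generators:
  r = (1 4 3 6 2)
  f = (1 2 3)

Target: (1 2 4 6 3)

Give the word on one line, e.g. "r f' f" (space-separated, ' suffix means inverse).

r' r' r' f'

  after r': (1 2 6 3 4)
  after r': (1 6 4 2 3)
  after r': (1 3 2 4 6)
  after f': (1 2 4 6 3)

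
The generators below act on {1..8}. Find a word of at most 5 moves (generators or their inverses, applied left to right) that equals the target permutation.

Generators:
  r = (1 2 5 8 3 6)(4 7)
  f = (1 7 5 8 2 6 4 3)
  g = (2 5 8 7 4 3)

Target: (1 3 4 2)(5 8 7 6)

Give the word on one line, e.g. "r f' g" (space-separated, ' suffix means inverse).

  after f: (1 7 5 8 2 6 4 3)
  after r': (1 4 8)(2 3 6 7)
  after f: (1 3 4 2)(5 8 7 6)

f r' f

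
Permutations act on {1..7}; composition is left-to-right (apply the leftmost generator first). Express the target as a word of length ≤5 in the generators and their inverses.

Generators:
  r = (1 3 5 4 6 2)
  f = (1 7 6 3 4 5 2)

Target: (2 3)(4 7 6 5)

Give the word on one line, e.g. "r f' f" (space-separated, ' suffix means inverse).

  after f': (1 2 5 4 3 6 7)
  after r': (1 6 7 2 3 4)
  after f': (1 7 5 4 2 6)
  after r': (1 7 3)(2 4 6)
  after f': (2 3)(4 7 6 5)

f' r' f' r' f'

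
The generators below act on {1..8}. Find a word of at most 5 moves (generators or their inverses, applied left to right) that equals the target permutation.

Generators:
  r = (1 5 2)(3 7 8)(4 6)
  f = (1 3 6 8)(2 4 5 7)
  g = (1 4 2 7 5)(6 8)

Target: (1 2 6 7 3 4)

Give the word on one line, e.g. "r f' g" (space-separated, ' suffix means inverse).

  after r: (1 5 2)(3 7 8)(4 6)
  after f': (1 4 3 5 7 6 2 8)
  after f': (1 2 6 7 3 4)

r f' f'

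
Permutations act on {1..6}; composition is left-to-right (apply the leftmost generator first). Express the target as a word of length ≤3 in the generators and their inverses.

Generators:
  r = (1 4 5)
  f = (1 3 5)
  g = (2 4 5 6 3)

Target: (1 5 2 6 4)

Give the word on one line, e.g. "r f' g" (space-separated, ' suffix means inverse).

  after g': (2 3 6 5 4)
  after g': (2 6 4 3 5)
  after f': (1 5 2 6 4)

g' g' f'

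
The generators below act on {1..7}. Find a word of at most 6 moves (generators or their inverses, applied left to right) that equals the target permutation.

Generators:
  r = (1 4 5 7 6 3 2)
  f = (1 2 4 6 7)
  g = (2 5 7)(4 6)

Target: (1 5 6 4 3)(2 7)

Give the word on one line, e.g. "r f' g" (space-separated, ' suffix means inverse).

r g f' r f

  after r: (1 4 5 7 6 3 2)
  after g: (1 6 3 5 2)(4 7)
  after f': (1 4 6 3 5)(2 7)
  after r: (1 5 4 3 7)(2 6)
  after f: (1 5 6 4 3)(2 7)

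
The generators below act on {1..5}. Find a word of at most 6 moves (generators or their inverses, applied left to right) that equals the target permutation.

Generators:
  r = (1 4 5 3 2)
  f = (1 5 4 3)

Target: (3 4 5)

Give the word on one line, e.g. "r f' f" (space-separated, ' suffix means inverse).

f' r' f r'

  after f': (1 3 4 5)
  after r': (1 5 2 3)
  after f: (1 4 3 5 2)
  after r': (3 4 5)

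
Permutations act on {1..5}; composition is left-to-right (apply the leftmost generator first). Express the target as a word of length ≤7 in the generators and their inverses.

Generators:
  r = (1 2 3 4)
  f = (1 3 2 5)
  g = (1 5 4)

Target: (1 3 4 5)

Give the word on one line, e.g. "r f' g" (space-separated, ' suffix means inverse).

f g' r' g' f'

  after f: (1 3 2 5)
  after g': (1 3 2)(4 5)
  after r': (1 2 4 5 3)
  after g': (1 2 5 3 4)
  after f': (1 3 4 5)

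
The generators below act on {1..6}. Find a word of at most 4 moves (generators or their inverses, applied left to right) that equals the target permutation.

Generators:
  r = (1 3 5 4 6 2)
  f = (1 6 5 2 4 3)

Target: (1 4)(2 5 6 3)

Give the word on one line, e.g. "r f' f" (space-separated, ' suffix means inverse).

f r'

  after f: (1 6 5 2 4 3)
  after r': (1 4)(2 5 6 3)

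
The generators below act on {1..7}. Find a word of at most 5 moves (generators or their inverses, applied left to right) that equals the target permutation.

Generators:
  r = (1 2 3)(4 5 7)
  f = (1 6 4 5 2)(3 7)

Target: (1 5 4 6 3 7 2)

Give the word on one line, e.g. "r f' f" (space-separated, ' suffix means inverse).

r' r' f' f' r

  after r': (1 3 2)(4 7 5)
  after r': (1 2 3)(4 5 7)
  after f': (1 5 3 2 7 6)
  after f': (1 4 6 2 3 5 7)
  after r: (1 5 4 6 3 7 2)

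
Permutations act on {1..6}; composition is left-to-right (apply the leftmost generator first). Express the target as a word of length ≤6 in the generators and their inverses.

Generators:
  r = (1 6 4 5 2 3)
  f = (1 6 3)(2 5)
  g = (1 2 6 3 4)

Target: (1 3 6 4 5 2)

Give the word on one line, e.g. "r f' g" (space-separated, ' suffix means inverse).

  after g': (1 4 3 6 2)
  after g': (1 3 2 4 6)
  after g': (1 6 4 2 3)
  after f: (1 3 6 4 5 2)

g' g' g' f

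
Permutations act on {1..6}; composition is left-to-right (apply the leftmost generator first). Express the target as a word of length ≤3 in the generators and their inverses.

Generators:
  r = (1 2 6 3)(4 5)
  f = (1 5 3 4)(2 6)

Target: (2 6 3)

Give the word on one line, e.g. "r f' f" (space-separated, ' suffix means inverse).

f' f' r

  after f': (1 4 3 5)(2 6)
  after f': (1 3)(4 5)
  after r: (2 6 3)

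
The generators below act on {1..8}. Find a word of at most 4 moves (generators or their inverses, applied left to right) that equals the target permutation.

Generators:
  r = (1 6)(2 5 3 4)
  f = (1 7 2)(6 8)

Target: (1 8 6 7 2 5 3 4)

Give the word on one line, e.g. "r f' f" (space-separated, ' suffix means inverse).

  after r: (1 6)(2 5 3 4)
  after f: (1 8 6 7 2 5 3 4)

r f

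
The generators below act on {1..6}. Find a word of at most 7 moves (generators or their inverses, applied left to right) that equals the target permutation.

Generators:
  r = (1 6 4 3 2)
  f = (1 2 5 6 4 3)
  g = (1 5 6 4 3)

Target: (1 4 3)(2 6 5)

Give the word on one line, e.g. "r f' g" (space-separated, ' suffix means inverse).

  after g: (1 5 6 4 3)
  after g: (1 6 3 5 4)
  after r': (2 3 5 6 4)
  after f': (1 3 2 4)
  after f': (1 4 3)(2 6 5)

g g r' f' f'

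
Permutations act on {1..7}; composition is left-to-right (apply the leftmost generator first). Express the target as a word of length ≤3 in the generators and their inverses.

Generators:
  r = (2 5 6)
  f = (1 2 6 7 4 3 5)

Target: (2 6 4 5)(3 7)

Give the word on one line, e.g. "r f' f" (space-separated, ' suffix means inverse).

  after f: (1 2 6 7 4 3 5)
  after r: (1 5)(3 6 7 4)
  after f: (2 6 4 5)(3 7)

f r f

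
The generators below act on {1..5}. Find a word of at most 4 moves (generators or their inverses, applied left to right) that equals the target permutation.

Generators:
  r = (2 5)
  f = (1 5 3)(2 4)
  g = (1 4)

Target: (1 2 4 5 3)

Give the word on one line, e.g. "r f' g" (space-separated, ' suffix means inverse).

  after g: (1 4)
  after f: (1 2 4 5 3)

g f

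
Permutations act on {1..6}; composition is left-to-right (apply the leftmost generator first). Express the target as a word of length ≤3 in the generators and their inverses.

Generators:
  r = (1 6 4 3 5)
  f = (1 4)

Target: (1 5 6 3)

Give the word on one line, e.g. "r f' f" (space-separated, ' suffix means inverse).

  after f: (1 4)
  after r: (1 3 5)(4 6)
  after r: (1 5 6 3)

f r r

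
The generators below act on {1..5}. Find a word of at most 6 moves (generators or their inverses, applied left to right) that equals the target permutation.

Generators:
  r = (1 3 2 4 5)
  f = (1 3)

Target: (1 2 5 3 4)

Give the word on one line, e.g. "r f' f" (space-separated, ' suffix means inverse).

r' r' f f r'

  after r': (1 5 4 2 3)
  after r': (1 4 3 5 2)
  after f: (1 4)(2 3 5)
  after f: (1 4 3 5 2)
  after r': (1 2 5 3 4)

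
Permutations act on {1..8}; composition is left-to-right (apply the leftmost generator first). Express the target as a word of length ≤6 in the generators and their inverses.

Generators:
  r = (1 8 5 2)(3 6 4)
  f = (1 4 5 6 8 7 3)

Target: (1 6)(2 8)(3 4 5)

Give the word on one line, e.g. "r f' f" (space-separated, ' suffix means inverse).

  after f: (1 4 5 6 8 7 3)
  after r: (1 3 8 7 6 5 4 2)
  after f: (2 4)(3 7 8)
  after f: (1 4 2 5 6 8)
  after r': (1 6)(2 8)(3 4 5)

f r f f r'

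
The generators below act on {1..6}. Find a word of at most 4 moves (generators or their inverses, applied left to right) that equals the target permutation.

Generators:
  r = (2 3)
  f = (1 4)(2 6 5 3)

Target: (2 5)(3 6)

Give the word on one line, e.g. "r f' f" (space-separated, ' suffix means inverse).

f f r' r'

  after f: (1 4)(2 6 5 3)
  after f: (2 5)(3 6)
  after r': (2 5 3 6)
  after r': (2 5)(3 6)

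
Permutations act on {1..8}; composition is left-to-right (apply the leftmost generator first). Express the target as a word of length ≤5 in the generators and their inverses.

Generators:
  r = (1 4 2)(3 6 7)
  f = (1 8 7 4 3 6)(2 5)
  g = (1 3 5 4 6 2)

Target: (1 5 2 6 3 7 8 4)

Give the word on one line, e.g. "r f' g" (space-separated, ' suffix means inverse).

g' f' r' r'

  after g': (1 2 6 4 5 3)
  after f': (1 5 4 2 3 6 7 8)
  after r': (1 5)(2 7 8)
  after r': (1 5 2 6 3 7 8 4)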